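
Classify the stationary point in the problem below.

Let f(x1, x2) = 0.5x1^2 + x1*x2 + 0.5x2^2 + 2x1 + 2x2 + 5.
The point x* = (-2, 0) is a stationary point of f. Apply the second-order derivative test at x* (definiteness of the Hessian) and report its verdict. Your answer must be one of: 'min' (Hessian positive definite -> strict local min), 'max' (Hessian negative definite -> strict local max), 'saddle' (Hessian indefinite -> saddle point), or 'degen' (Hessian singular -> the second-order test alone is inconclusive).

Compute the Hessian H = grad^2 f:
  H = [[1, 1], [1, 1]]
Verify stationarity: grad f(x*) = H x* + g = (0, 0).
Eigenvalues of H: 0, 2.
H has a zero eigenvalue (singular; positive semidefinite but not definite), so H is neither positive definite, negative definite, nor indefinite. The second-order test alone is inconclusive -> degen.
(Indeed, f is constant along the null direction of H through x*, so x* is not a strict local extremum.)

degen


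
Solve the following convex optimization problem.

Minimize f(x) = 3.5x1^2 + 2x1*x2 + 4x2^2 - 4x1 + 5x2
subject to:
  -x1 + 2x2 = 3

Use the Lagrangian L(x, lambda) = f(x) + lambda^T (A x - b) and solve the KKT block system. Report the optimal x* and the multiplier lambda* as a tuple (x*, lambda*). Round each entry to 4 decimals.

Form the Lagrangian:
  L(x, lambda) = (1/2) x^T Q x + c^T x + lambda^T (A x - b)
Stationarity (grad_x L = 0): Q x + c + A^T lambda = 0.
Primal feasibility: A x = b.

This gives the KKT block system:
  [ Q   A^T ] [ x     ]   [-c ]
  [ A    0  ] [ lambda ] = [ b ]

Solving the linear system:
  x*      = (-0.6818, 1.1591)
  lambda* = (-6.4545)
  f(x*)   = 13.9432

x* = (-0.6818, 1.1591), lambda* = (-6.4545)


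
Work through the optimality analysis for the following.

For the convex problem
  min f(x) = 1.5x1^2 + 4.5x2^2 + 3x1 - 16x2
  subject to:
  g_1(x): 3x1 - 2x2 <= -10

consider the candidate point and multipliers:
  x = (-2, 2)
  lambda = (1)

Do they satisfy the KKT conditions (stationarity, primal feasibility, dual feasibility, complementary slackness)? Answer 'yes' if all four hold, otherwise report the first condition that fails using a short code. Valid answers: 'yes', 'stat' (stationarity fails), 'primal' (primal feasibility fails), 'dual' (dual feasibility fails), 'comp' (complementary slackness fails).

Gradient of f: grad f(x) = Q x + c = (-3, 2)
Constraint values g_i(x) = a_i^T x - b_i:
  g_1((-2, 2)) = 0
Stationarity residual: grad f(x) + sum_i lambda_i a_i = (0, 0)
  -> stationarity OK
Primal feasibility (all g_i <= 0): OK
Dual feasibility (all lambda_i >= 0): OK
Complementary slackness (lambda_i * g_i(x) = 0 for all i): OK

Verdict: yes, KKT holds.

yes


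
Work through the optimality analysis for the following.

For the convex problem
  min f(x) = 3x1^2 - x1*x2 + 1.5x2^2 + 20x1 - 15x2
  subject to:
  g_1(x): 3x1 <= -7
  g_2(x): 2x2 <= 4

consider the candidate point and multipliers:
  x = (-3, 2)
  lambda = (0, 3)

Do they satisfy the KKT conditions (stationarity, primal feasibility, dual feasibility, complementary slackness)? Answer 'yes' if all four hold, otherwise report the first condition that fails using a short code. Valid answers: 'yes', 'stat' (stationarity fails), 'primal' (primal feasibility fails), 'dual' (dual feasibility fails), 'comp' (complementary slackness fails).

Gradient of f: grad f(x) = Q x + c = (0, -6)
Constraint values g_i(x) = a_i^T x - b_i:
  g_1((-3, 2)) = -2
  g_2((-3, 2)) = 0
Stationarity residual: grad f(x) + sum_i lambda_i a_i = (0, 0)
  -> stationarity OK
Primal feasibility (all g_i <= 0): OK
Dual feasibility (all lambda_i >= 0): OK
Complementary slackness (lambda_i * g_i(x) = 0 for all i): OK

Verdict: yes, KKT holds.

yes


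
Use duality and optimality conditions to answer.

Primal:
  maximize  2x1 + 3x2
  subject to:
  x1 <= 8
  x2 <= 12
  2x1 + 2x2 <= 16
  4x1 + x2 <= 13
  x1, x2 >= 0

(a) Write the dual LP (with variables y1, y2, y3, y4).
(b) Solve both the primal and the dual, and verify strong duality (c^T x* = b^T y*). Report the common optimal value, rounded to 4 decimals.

The standard primal-dual pair for 'max c^T x s.t. A x <= b, x >= 0' is:
  Dual:  min b^T y  s.t.  A^T y >= c,  y >= 0.

So the dual LP is:
  minimize  8y1 + 12y2 + 16y3 + 13y4
  subject to:
    y1 + 2y3 + 4y4 >= 2
    y2 + 2y3 + y4 >= 3
    y1, y2, y3, y4 >= 0

Solving the primal: x* = (0, 8).
  primal value c^T x* = 24.
Solving the dual: y* = (0, 0, 1.5, 0).
  dual value b^T y* = 24.
Strong duality: c^T x* = b^T y*. Confirmed.

24


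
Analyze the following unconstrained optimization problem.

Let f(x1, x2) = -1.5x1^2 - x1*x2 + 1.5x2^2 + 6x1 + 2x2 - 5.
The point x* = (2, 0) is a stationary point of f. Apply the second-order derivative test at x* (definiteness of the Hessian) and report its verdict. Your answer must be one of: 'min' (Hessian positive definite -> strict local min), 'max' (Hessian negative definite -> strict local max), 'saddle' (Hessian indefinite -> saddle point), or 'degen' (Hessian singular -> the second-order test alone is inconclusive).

Compute the Hessian H = grad^2 f:
  H = [[-3, -1], [-1, 3]]
Verify stationarity: grad f(x*) = H x* + g = (0, 0).
Eigenvalues of H: -3.1623, 3.1623.
Eigenvalues have mixed signs, so H is indefinite -> x* is a saddle point.

saddle


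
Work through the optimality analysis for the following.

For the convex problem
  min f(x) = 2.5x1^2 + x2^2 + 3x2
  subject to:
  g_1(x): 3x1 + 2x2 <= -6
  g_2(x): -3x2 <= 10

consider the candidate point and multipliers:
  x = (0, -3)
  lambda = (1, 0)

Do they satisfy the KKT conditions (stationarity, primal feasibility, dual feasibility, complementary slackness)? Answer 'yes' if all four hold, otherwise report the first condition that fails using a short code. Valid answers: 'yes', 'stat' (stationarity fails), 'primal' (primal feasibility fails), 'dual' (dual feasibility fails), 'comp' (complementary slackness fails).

Gradient of f: grad f(x) = Q x + c = (0, -3)
Constraint values g_i(x) = a_i^T x - b_i:
  g_1((0, -3)) = 0
  g_2((0, -3)) = -1
Stationarity residual: grad f(x) + sum_i lambda_i a_i = (3, -1)
  -> stationarity FAILS
Primal feasibility (all g_i <= 0): OK
Dual feasibility (all lambda_i >= 0): OK
Complementary slackness (lambda_i * g_i(x) = 0 for all i): OK

Verdict: the first failing condition is stationarity -> stat.

stat


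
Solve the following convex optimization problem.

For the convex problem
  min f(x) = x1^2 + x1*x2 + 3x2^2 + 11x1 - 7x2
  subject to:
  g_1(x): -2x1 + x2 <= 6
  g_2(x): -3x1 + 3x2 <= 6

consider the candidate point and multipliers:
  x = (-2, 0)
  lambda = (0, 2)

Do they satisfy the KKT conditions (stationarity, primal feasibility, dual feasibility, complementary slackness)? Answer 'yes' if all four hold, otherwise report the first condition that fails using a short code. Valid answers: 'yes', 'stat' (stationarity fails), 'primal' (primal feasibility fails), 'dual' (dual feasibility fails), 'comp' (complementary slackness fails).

Gradient of f: grad f(x) = Q x + c = (7, -9)
Constraint values g_i(x) = a_i^T x - b_i:
  g_1((-2, 0)) = -2
  g_2((-2, 0)) = 0
Stationarity residual: grad f(x) + sum_i lambda_i a_i = (1, -3)
  -> stationarity FAILS
Primal feasibility (all g_i <= 0): OK
Dual feasibility (all lambda_i >= 0): OK
Complementary slackness (lambda_i * g_i(x) = 0 for all i): OK

Verdict: the first failing condition is stationarity -> stat.

stat


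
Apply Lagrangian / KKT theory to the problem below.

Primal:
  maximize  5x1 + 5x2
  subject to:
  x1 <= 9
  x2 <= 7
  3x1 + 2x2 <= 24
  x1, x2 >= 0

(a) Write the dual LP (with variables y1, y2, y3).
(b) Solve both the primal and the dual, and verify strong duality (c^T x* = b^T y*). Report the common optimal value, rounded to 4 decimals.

The standard primal-dual pair for 'max c^T x s.t. A x <= b, x >= 0' is:
  Dual:  min b^T y  s.t.  A^T y >= c,  y >= 0.

So the dual LP is:
  minimize  9y1 + 7y2 + 24y3
  subject to:
    y1 + 3y3 >= 5
    y2 + 2y3 >= 5
    y1, y2, y3 >= 0

Solving the primal: x* = (3.3333, 7).
  primal value c^T x* = 51.6667.
Solving the dual: y* = (0, 1.6667, 1.6667).
  dual value b^T y* = 51.6667.
Strong duality: c^T x* = b^T y*. Confirmed.

51.6667


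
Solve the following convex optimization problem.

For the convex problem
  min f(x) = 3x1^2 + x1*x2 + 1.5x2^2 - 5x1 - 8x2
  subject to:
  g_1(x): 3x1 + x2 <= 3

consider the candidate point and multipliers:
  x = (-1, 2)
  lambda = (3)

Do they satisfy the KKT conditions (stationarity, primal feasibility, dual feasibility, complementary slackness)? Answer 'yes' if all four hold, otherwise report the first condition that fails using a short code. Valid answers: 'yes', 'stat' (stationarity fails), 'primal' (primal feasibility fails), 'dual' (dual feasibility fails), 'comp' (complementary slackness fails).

Gradient of f: grad f(x) = Q x + c = (-9, -3)
Constraint values g_i(x) = a_i^T x - b_i:
  g_1((-1, 2)) = -4
Stationarity residual: grad f(x) + sum_i lambda_i a_i = (0, 0)
  -> stationarity OK
Primal feasibility (all g_i <= 0): OK
Dual feasibility (all lambda_i >= 0): OK
Complementary slackness (lambda_i * g_i(x) = 0 for all i): FAILS

Verdict: the first failing condition is complementary_slackness -> comp.

comp


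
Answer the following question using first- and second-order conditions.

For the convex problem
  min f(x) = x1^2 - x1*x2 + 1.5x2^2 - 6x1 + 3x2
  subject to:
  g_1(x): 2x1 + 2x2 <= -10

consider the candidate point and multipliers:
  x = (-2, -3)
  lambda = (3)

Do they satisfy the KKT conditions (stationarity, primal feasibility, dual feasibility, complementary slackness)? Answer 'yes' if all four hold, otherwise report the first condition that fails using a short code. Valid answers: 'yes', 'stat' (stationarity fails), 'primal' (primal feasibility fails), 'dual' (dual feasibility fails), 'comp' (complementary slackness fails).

Gradient of f: grad f(x) = Q x + c = (-7, -4)
Constraint values g_i(x) = a_i^T x - b_i:
  g_1((-2, -3)) = 0
Stationarity residual: grad f(x) + sum_i lambda_i a_i = (-1, 2)
  -> stationarity FAILS
Primal feasibility (all g_i <= 0): OK
Dual feasibility (all lambda_i >= 0): OK
Complementary slackness (lambda_i * g_i(x) = 0 for all i): OK

Verdict: the first failing condition is stationarity -> stat.

stat


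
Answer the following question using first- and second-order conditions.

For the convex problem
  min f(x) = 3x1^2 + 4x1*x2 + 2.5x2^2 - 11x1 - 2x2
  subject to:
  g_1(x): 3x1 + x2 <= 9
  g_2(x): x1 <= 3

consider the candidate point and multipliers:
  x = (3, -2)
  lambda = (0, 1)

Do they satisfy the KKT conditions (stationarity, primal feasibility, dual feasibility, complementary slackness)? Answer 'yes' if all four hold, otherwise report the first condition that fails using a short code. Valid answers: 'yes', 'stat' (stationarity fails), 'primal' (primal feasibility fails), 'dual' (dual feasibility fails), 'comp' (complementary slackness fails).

Gradient of f: grad f(x) = Q x + c = (-1, 0)
Constraint values g_i(x) = a_i^T x - b_i:
  g_1((3, -2)) = -2
  g_2((3, -2)) = 0
Stationarity residual: grad f(x) + sum_i lambda_i a_i = (0, 0)
  -> stationarity OK
Primal feasibility (all g_i <= 0): OK
Dual feasibility (all lambda_i >= 0): OK
Complementary slackness (lambda_i * g_i(x) = 0 for all i): OK

Verdict: yes, KKT holds.

yes


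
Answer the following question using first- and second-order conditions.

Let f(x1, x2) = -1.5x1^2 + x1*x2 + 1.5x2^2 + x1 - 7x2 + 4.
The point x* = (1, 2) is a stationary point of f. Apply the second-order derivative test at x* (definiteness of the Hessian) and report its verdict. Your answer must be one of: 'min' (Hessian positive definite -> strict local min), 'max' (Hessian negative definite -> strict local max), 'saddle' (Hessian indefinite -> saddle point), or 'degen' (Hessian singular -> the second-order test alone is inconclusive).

Compute the Hessian H = grad^2 f:
  H = [[-3, 1], [1, 3]]
Verify stationarity: grad f(x*) = H x* + g = (0, 0).
Eigenvalues of H: -3.1623, 3.1623.
Eigenvalues have mixed signs, so H is indefinite -> x* is a saddle point.

saddle


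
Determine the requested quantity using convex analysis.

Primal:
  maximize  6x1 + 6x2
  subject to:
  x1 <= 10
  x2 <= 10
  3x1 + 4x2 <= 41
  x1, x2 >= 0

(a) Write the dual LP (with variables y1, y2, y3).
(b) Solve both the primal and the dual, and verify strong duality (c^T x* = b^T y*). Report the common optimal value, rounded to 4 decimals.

The standard primal-dual pair for 'max c^T x s.t. A x <= b, x >= 0' is:
  Dual:  min b^T y  s.t.  A^T y >= c,  y >= 0.

So the dual LP is:
  minimize  10y1 + 10y2 + 41y3
  subject to:
    y1 + 3y3 >= 6
    y2 + 4y3 >= 6
    y1, y2, y3 >= 0

Solving the primal: x* = (10, 2.75).
  primal value c^T x* = 76.5.
Solving the dual: y* = (1.5, 0, 1.5).
  dual value b^T y* = 76.5.
Strong duality: c^T x* = b^T y*. Confirmed.

76.5


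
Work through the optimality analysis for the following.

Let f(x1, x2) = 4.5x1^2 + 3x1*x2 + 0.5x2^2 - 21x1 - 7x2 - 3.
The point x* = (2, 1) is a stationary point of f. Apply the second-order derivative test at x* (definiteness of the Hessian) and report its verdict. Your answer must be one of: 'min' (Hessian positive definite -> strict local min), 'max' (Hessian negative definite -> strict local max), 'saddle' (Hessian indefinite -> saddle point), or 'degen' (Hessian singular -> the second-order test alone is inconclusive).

Compute the Hessian H = grad^2 f:
  H = [[9, 3], [3, 1]]
Verify stationarity: grad f(x*) = H x* + g = (0, 0).
Eigenvalues of H: 0, 10.
H has a zero eigenvalue (singular; positive semidefinite but not definite), so H is neither positive definite, negative definite, nor indefinite. The second-order test alone is inconclusive -> degen.
(Indeed, f is constant along the null direction of H through x*, so x* is not a strict local extremum.)

degen


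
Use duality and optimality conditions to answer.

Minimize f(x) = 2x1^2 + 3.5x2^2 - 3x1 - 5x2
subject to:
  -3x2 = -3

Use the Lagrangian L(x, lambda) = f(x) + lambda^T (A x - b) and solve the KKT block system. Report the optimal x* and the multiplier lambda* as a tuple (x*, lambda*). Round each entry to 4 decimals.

Form the Lagrangian:
  L(x, lambda) = (1/2) x^T Q x + c^T x + lambda^T (A x - b)
Stationarity (grad_x L = 0): Q x + c + A^T lambda = 0.
Primal feasibility: A x = b.

This gives the KKT block system:
  [ Q   A^T ] [ x     ]   [-c ]
  [ A    0  ] [ lambda ] = [ b ]

Solving the linear system:
  x*      = (0.75, 1)
  lambda* = (0.6667)
  f(x*)   = -2.625

x* = (0.75, 1), lambda* = (0.6667)


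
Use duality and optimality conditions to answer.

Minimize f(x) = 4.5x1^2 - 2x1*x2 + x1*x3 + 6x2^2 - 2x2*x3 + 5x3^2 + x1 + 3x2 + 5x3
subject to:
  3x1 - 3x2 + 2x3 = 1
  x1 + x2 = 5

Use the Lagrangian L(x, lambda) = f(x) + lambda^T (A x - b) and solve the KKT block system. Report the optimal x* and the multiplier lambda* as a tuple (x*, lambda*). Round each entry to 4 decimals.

Form the Lagrangian:
  L(x, lambda) = (1/2) x^T Q x + c^T x + lambda^T (A x - b)
Stationarity (grad_x L = 0): Q x + c + A^T lambda = 0.
Primal feasibility: A x = b.

This gives the KKT block system:
  [ Q   A^T ] [ x     ]   [-c ]
  [ A    0  ] [ lambda ] = [ b ]

Solving the linear system:
  x*      = (2.8144, 2.1856, -0.4433)
  lambda* = (0.4948, -23)
  f(x*)   = 60.8299

x* = (2.8144, 2.1856, -0.4433), lambda* = (0.4948, -23)


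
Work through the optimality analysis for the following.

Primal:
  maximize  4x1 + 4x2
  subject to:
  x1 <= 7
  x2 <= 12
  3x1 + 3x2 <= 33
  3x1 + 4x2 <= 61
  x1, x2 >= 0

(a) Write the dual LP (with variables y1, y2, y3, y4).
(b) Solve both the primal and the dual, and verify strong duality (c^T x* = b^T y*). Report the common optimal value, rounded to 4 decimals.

The standard primal-dual pair for 'max c^T x s.t. A x <= b, x >= 0' is:
  Dual:  min b^T y  s.t.  A^T y >= c,  y >= 0.

So the dual LP is:
  minimize  7y1 + 12y2 + 33y3 + 61y4
  subject to:
    y1 + 3y3 + 3y4 >= 4
    y2 + 3y3 + 4y4 >= 4
    y1, y2, y3, y4 >= 0

Solving the primal: x* = (7, 4).
  primal value c^T x* = 44.
Solving the dual: y* = (0, 0, 1.3333, 0).
  dual value b^T y* = 44.
Strong duality: c^T x* = b^T y*. Confirmed.

44


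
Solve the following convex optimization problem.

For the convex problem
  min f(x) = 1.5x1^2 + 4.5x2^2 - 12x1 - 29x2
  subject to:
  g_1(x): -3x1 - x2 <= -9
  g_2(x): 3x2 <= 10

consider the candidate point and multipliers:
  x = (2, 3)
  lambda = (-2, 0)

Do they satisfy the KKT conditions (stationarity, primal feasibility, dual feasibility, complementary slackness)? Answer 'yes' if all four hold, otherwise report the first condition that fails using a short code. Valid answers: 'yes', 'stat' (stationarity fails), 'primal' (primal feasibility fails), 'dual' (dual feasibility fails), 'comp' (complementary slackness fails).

Gradient of f: grad f(x) = Q x + c = (-6, -2)
Constraint values g_i(x) = a_i^T x - b_i:
  g_1((2, 3)) = 0
  g_2((2, 3)) = -1
Stationarity residual: grad f(x) + sum_i lambda_i a_i = (0, 0)
  -> stationarity OK
Primal feasibility (all g_i <= 0): OK
Dual feasibility (all lambda_i >= 0): FAILS
Complementary slackness (lambda_i * g_i(x) = 0 for all i): OK

Verdict: the first failing condition is dual_feasibility -> dual.

dual


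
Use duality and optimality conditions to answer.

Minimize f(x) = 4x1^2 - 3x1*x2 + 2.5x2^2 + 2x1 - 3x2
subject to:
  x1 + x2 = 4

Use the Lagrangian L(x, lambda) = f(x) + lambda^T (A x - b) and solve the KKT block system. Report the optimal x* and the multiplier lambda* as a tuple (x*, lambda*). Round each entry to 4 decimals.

Form the Lagrangian:
  L(x, lambda) = (1/2) x^T Q x + c^T x + lambda^T (A x - b)
Stationarity (grad_x L = 0): Q x + c + A^T lambda = 0.
Primal feasibility: A x = b.

This gives the KKT block system:
  [ Q   A^T ] [ x     ]   [-c ]
  [ A    0  ] [ lambda ] = [ b ]

Solving the linear system:
  x*      = (1.4211, 2.5789)
  lambda* = (-5.6316)
  f(x*)   = 8.8158

x* = (1.4211, 2.5789), lambda* = (-5.6316)


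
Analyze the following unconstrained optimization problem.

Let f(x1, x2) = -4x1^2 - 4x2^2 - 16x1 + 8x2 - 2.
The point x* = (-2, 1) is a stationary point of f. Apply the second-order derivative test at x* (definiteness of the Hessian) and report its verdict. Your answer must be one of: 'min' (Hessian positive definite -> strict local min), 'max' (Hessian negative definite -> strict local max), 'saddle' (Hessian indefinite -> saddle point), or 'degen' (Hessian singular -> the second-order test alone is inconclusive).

Compute the Hessian H = grad^2 f:
  H = [[-8, 0], [0, -8]]
Verify stationarity: grad f(x*) = H x* + g = (0, 0).
Eigenvalues of H: -8, -8.
Both eigenvalues < 0, so H is negative definite -> x* is a strict local max.

max


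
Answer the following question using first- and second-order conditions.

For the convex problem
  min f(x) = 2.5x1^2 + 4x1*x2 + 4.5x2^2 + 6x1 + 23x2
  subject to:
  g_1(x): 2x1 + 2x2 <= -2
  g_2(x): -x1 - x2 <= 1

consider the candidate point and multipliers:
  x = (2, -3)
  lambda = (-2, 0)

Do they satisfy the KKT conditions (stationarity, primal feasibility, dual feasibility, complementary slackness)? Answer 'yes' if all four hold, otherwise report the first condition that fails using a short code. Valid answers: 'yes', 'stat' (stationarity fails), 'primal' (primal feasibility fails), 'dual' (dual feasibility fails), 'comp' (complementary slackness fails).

Gradient of f: grad f(x) = Q x + c = (4, 4)
Constraint values g_i(x) = a_i^T x - b_i:
  g_1((2, -3)) = 0
  g_2((2, -3)) = 0
Stationarity residual: grad f(x) + sum_i lambda_i a_i = (0, 0)
  -> stationarity OK
Primal feasibility (all g_i <= 0): OK
Dual feasibility (all lambda_i >= 0): FAILS
Complementary slackness (lambda_i * g_i(x) = 0 for all i): OK

Verdict: the first failing condition is dual_feasibility -> dual.

dual


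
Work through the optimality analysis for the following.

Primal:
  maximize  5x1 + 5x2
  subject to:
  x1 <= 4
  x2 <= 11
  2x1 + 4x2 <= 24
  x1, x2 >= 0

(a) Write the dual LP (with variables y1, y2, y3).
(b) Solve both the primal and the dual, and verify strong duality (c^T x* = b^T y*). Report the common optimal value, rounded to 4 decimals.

The standard primal-dual pair for 'max c^T x s.t. A x <= b, x >= 0' is:
  Dual:  min b^T y  s.t.  A^T y >= c,  y >= 0.

So the dual LP is:
  minimize  4y1 + 11y2 + 24y3
  subject to:
    y1 + 2y3 >= 5
    y2 + 4y3 >= 5
    y1, y2, y3 >= 0

Solving the primal: x* = (4, 4).
  primal value c^T x* = 40.
Solving the dual: y* = (2.5, 0, 1.25).
  dual value b^T y* = 40.
Strong duality: c^T x* = b^T y*. Confirmed.

40


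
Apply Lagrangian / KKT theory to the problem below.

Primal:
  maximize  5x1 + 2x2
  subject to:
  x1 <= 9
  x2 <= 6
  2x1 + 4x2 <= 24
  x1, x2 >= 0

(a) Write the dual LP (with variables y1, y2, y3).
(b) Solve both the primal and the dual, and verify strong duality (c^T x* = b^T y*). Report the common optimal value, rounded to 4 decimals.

The standard primal-dual pair for 'max c^T x s.t. A x <= b, x >= 0' is:
  Dual:  min b^T y  s.t.  A^T y >= c,  y >= 0.

So the dual LP is:
  minimize  9y1 + 6y2 + 24y3
  subject to:
    y1 + 2y3 >= 5
    y2 + 4y3 >= 2
    y1, y2, y3 >= 0

Solving the primal: x* = (9, 1.5).
  primal value c^T x* = 48.
Solving the dual: y* = (4, 0, 0.5).
  dual value b^T y* = 48.
Strong duality: c^T x* = b^T y*. Confirmed.

48


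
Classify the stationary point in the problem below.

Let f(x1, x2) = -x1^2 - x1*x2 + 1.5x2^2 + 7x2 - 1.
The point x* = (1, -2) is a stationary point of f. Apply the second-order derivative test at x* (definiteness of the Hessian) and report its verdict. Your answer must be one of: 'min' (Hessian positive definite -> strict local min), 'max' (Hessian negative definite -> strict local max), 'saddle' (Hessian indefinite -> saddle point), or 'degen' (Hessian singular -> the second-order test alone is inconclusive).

Compute the Hessian H = grad^2 f:
  H = [[-2, -1], [-1, 3]]
Verify stationarity: grad f(x*) = H x* + g = (0, 0).
Eigenvalues of H: -2.1926, 3.1926.
Eigenvalues have mixed signs, so H is indefinite -> x* is a saddle point.

saddle


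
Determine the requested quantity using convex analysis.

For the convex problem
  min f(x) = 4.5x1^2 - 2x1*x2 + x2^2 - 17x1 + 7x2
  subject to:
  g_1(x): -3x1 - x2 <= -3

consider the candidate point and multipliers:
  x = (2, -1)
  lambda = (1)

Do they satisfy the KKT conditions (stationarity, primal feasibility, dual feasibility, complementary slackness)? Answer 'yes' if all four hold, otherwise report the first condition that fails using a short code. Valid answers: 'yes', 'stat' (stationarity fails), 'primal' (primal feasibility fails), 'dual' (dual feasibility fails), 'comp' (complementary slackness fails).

Gradient of f: grad f(x) = Q x + c = (3, 1)
Constraint values g_i(x) = a_i^T x - b_i:
  g_1((2, -1)) = -2
Stationarity residual: grad f(x) + sum_i lambda_i a_i = (0, 0)
  -> stationarity OK
Primal feasibility (all g_i <= 0): OK
Dual feasibility (all lambda_i >= 0): OK
Complementary slackness (lambda_i * g_i(x) = 0 for all i): FAILS

Verdict: the first failing condition is complementary_slackness -> comp.

comp


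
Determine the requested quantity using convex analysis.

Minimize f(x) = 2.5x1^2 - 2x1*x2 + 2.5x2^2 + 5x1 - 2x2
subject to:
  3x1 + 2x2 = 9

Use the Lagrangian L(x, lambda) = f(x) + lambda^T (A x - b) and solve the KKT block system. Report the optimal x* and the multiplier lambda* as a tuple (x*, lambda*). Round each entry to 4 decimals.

Form the Lagrangian:
  L(x, lambda) = (1/2) x^T Q x + c^T x + lambda^T (A x - b)
Stationarity (grad_x L = 0): Q x + c + A^T lambda = 0.
Primal feasibility: A x = b.

This gives the KKT block system:
  [ Q   A^T ] [ x     ]   [-c ]
  [ A    0  ] [ lambda ] = [ b ]

Solving the linear system:
  x*      = (1.5618, 2.1573)
  lambda* = (-2.8315)
  f(x*)   = 14.4888

x* = (1.5618, 2.1573), lambda* = (-2.8315)


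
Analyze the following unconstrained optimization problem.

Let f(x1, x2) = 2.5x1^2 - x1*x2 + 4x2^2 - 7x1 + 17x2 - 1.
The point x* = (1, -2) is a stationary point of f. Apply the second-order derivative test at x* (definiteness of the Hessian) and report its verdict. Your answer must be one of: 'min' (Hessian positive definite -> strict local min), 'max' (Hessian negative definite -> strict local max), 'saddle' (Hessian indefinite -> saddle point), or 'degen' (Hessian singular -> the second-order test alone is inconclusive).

Compute the Hessian H = grad^2 f:
  H = [[5, -1], [-1, 8]]
Verify stationarity: grad f(x*) = H x* + g = (0, 0).
Eigenvalues of H: 4.6972, 8.3028.
Both eigenvalues > 0, so H is positive definite -> x* is a strict local min.

min


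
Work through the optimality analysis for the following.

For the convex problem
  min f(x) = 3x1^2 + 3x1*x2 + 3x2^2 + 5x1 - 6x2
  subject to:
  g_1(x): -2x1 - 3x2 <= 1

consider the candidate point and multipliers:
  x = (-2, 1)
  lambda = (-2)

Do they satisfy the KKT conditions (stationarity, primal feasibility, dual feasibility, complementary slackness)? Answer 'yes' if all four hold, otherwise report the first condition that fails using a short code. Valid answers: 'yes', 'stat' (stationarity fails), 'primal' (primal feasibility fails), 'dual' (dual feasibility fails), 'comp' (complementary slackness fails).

Gradient of f: grad f(x) = Q x + c = (-4, -6)
Constraint values g_i(x) = a_i^T x - b_i:
  g_1((-2, 1)) = 0
Stationarity residual: grad f(x) + sum_i lambda_i a_i = (0, 0)
  -> stationarity OK
Primal feasibility (all g_i <= 0): OK
Dual feasibility (all lambda_i >= 0): FAILS
Complementary slackness (lambda_i * g_i(x) = 0 for all i): OK

Verdict: the first failing condition is dual_feasibility -> dual.

dual


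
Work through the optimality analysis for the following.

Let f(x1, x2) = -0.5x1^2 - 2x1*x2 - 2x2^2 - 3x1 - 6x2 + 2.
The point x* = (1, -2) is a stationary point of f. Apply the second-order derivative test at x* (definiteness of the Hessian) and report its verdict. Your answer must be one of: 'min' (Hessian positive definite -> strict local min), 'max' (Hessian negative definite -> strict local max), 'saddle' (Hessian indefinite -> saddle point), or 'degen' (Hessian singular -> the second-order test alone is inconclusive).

Compute the Hessian H = grad^2 f:
  H = [[-1, -2], [-2, -4]]
Verify stationarity: grad f(x*) = H x* + g = (0, 0).
Eigenvalues of H: -5, 0.
H has a zero eigenvalue (singular; negative semidefinite but not definite), so H is neither positive definite, negative definite, nor indefinite. The second-order test alone is inconclusive -> degen.
(Indeed, f is constant along the null direction of H through x*, so x* is not a strict local extremum.)

degen


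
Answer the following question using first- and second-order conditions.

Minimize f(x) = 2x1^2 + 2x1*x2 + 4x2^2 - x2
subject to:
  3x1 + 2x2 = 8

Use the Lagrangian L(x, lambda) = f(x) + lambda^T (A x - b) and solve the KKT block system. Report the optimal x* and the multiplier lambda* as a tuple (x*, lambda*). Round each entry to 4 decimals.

Form the Lagrangian:
  L(x, lambda) = (1/2) x^T Q x + c^T x + lambda^T (A x - b)
Stationarity (grad_x L = 0): Q x + c + A^T lambda = 0.
Primal feasibility: A x = b.

This gives the KKT block system:
  [ Q   A^T ] [ x     ]   [-c ]
  [ A    0  ] [ lambda ] = [ b ]

Solving the linear system:
  x*      = (2.4063, 0.3906)
  lambda* = (-3.4688)
  f(x*)   = 13.6797

x* = (2.4063, 0.3906), lambda* = (-3.4688)


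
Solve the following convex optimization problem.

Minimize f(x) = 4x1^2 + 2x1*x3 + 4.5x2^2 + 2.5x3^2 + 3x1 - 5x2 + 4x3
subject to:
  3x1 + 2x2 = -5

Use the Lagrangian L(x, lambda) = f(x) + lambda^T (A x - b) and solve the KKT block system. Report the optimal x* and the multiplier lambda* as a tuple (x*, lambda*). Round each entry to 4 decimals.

Form the Lagrangian:
  L(x, lambda) = (1/2) x^T Q x + c^T x + lambda^T (A x - b)
Stationarity (grad_x L = 0): Q x + c + A^T lambda = 0.
Primal feasibility: A x = b.

This gives the KKT block system:
  [ Q   A^T ] [ x     ]   [-c ]
  [ A    0  ] [ lambda ] = [ b ]

Solving the linear system:
  x*      = (-1.5537, -0.1694, -0.1785)
  lambda* = (3.2623)
  f(x*)   = 5.8916

x* = (-1.5537, -0.1694, -0.1785), lambda* = (3.2623)


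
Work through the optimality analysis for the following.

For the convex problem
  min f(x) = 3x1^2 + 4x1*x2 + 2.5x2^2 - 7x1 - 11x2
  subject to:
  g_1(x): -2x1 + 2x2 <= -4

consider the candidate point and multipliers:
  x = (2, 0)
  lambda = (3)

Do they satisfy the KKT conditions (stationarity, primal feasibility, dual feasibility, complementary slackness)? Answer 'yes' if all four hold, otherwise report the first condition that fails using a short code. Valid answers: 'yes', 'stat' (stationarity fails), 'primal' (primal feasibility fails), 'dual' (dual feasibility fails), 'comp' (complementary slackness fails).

Gradient of f: grad f(x) = Q x + c = (5, -3)
Constraint values g_i(x) = a_i^T x - b_i:
  g_1((2, 0)) = 0
Stationarity residual: grad f(x) + sum_i lambda_i a_i = (-1, 3)
  -> stationarity FAILS
Primal feasibility (all g_i <= 0): OK
Dual feasibility (all lambda_i >= 0): OK
Complementary slackness (lambda_i * g_i(x) = 0 for all i): OK

Verdict: the first failing condition is stationarity -> stat.

stat


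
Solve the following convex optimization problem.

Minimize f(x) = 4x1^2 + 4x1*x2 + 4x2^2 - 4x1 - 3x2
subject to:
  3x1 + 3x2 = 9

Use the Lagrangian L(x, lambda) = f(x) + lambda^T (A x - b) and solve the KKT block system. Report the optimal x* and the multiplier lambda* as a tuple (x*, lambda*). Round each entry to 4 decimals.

Form the Lagrangian:
  L(x, lambda) = (1/2) x^T Q x + c^T x + lambda^T (A x - b)
Stationarity (grad_x L = 0): Q x + c + A^T lambda = 0.
Primal feasibility: A x = b.

This gives the KKT block system:
  [ Q   A^T ] [ x     ]   [-c ]
  [ A    0  ] [ lambda ] = [ b ]

Solving the linear system:
  x*      = (1.625, 1.375)
  lambda* = (-4.8333)
  f(x*)   = 16.4375

x* = (1.625, 1.375), lambda* = (-4.8333)


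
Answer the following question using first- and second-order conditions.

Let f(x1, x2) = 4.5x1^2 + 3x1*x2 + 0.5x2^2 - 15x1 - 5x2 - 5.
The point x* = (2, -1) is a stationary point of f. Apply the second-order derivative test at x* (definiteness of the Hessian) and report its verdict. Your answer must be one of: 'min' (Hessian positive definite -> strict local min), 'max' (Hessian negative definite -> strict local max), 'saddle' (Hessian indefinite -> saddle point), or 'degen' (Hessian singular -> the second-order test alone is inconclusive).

Compute the Hessian H = grad^2 f:
  H = [[9, 3], [3, 1]]
Verify stationarity: grad f(x*) = H x* + g = (0, 0).
Eigenvalues of H: 0, 10.
H has a zero eigenvalue (singular; positive semidefinite but not definite), so H is neither positive definite, negative definite, nor indefinite. The second-order test alone is inconclusive -> degen.
(Indeed, f is constant along the null direction of H through x*, so x* is not a strict local extremum.)

degen


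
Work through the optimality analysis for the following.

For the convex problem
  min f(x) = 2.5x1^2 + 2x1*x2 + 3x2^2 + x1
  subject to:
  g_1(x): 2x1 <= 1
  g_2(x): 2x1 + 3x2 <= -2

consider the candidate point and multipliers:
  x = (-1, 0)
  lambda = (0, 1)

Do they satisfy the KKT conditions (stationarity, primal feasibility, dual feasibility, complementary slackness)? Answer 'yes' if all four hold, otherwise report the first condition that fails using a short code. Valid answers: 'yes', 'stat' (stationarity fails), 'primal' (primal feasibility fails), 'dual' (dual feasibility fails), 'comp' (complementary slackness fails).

Gradient of f: grad f(x) = Q x + c = (-4, -2)
Constraint values g_i(x) = a_i^T x - b_i:
  g_1((-1, 0)) = -3
  g_2((-1, 0)) = 0
Stationarity residual: grad f(x) + sum_i lambda_i a_i = (-2, 1)
  -> stationarity FAILS
Primal feasibility (all g_i <= 0): OK
Dual feasibility (all lambda_i >= 0): OK
Complementary slackness (lambda_i * g_i(x) = 0 for all i): OK

Verdict: the first failing condition is stationarity -> stat.

stat


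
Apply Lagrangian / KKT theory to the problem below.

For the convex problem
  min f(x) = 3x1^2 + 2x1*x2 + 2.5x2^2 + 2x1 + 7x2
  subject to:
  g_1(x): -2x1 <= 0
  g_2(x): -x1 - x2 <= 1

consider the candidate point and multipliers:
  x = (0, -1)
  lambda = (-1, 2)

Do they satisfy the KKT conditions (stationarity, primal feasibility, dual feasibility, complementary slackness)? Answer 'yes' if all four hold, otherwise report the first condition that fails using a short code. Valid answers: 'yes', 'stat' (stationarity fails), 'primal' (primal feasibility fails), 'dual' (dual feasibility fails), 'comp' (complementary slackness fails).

Gradient of f: grad f(x) = Q x + c = (0, 2)
Constraint values g_i(x) = a_i^T x - b_i:
  g_1((0, -1)) = 0
  g_2((0, -1)) = 0
Stationarity residual: grad f(x) + sum_i lambda_i a_i = (0, 0)
  -> stationarity OK
Primal feasibility (all g_i <= 0): OK
Dual feasibility (all lambda_i >= 0): FAILS
Complementary slackness (lambda_i * g_i(x) = 0 for all i): OK

Verdict: the first failing condition is dual_feasibility -> dual.

dual


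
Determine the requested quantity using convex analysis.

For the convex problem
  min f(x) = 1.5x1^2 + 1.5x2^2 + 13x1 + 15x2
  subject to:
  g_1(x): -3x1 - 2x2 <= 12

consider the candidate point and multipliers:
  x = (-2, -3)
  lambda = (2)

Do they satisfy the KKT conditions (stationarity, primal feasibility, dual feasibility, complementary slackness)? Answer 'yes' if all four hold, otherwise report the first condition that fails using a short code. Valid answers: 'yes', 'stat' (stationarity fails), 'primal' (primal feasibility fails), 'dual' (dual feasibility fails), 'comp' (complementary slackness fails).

Gradient of f: grad f(x) = Q x + c = (7, 6)
Constraint values g_i(x) = a_i^T x - b_i:
  g_1((-2, -3)) = 0
Stationarity residual: grad f(x) + sum_i lambda_i a_i = (1, 2)
  -> stationarity FAILS
Primal feasibility (all g_i <= 0): OK
Dual feasibility (all lambda_i >= 0): OK
Complementary slackness (lambda_i * g_i(x) = 0 for all i): OK

Verdict: the first failing condition is stationarity -> stat.

stat


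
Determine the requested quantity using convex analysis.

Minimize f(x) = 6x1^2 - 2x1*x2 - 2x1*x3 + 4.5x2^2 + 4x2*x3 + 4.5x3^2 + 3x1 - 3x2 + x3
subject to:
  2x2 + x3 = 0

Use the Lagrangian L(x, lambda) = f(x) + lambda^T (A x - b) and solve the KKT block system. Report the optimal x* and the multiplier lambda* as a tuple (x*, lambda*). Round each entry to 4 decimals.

Form the Lagrangian:
  L(x, lambda) = (1/2) x^T Q x + c^T x + lambda^T (A x - b)
Stationarity (grad_x L = 0): Q x + c + A^T lambda = 0.
Primal feasibility: A x = b.

This gives the KKT block system:
  [ Q   A^T ] [ x     ]   [-c ]
  [ A    0  ] [ lambda ] = [ b ]

Solving the linear system:
  x*      = (-0.282, 0.1919, -0.3837)
  lambda* = (1.1221)
  f(x*)   = -0.9026

x* = (-0.282, 0.1919, -0.3837), lambda* = (1.1221)


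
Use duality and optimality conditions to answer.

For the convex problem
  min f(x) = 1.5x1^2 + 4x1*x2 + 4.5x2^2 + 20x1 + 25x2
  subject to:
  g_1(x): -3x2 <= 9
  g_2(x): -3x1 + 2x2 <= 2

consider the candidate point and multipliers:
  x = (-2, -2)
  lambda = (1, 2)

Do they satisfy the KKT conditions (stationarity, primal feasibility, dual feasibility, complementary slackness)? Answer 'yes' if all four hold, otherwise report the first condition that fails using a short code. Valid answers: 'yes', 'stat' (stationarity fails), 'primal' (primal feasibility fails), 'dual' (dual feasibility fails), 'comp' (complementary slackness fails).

Gradient of f: grad f(x) = Q x + c = (6, -1)
Constraint values g_i(x) = a_i^T x - b_i:
  g_1((-2, -2)) = -3
  g_2((-2, -2)) = 0
Stationarity residual: grad f(x) + sum_i lambda_i a_i = (0, 0)
  -> stationarity OK
Primal feasibility (all g_i <= 0): OK
Dual feasibility (all lambda_i >= 0): OK
Complementary slackness (lambda_i * g_i(x) = 0 for all i): FAILS

Verdict: the first failing condition is complementary_slackness -> comp.

comp


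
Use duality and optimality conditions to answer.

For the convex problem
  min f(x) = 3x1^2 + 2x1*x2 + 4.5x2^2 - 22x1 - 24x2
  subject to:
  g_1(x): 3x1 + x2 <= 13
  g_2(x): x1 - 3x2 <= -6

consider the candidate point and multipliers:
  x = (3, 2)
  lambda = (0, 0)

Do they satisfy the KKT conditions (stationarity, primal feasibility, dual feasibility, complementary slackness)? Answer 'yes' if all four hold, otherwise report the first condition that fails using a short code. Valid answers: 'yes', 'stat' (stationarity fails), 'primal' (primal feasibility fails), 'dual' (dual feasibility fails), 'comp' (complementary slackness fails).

Gradient of f: grad f(x) = Q x + c = (0, 0)
Constraint values g_i(x) = a_i^T x - b_i:
  g_1((3, 2)) = -2
  g_2((3, 2)) = 3
Stationarity residual: grad f(x) + sum_i lambda_i a_i = (0, 0)
  -> stationarity OK
Primal feasibility (all g_i <= 0): FAILS
Dual feasibility (all lambda_i >= 0): OK
Complementary slackness (lambda_i * g_i(x) = 0 for all i): OK

Verdict: the first failing condition is primal_feasibility -> primal.

primal


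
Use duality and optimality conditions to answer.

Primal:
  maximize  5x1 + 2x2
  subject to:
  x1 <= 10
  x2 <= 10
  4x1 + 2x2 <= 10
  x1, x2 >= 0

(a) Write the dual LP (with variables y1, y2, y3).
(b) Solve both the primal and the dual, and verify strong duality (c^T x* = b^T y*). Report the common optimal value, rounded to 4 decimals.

The standard primal-dual pair for 'max c^T x s.t. A x <= b, x >= 0' is:
  Dual:  min b^T y  s.t.  A^T y >= c,  y >= 0.

So the dual LP is:
  minimize  10y1 + 10y2 + 10y3
  subject to:
    y1 + 4y3 >= 5
    y2 + 2y3 >= 2
    y1, y2, y3 >= 0

Solving the primal: x* = (2.5, 0).
  primal value c^T x* = 12.5.
Solving the dual: y* = (0, 0, 1.25).
  dual value b^T y* = 12.5.
Strong duality: c^T x* = b^T y*. Confirmed.

12.5


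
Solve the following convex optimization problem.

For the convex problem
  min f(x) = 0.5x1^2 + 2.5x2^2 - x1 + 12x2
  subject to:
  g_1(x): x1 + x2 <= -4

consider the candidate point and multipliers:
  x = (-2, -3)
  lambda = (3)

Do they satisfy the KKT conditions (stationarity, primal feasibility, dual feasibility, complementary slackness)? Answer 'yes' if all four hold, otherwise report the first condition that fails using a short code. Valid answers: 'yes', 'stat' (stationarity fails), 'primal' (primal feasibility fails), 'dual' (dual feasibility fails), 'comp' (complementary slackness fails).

Gradient of f: grad f(x) = Q x + c = (-3, -3)
Constraint values g_i(x) = a_i^T x - b_i:
  g_1((-2, -3)) = -1
Stationarity residual: grad f(x) + sum_i lambda_i a_i = (0, 0)
  -> stationarity OK
Primal feasibility (all g_i <= 0): OK
Dual feasibility (all lambda_i >= 0): OK
Complementary slackness (lambda_i * g_i(x) = 0 for all i): FAILS

Verdict: the first failing condition is complementary_slackness -> comp.

comp


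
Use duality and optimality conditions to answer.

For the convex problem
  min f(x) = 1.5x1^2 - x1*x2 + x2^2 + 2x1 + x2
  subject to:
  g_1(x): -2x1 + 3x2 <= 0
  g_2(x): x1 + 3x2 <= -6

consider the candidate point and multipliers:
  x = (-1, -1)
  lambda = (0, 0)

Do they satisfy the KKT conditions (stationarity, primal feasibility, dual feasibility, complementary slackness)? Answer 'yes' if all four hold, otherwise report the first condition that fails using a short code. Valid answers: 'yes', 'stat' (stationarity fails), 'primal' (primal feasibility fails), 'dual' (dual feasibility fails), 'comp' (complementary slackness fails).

Gradient of f: grad f(x) = Q x + c = (0, 0)
Constraint values g_i(x) = a_i^T x - b_i:
  g_1((-1, -1)) = -1
  g_2((-1, -1)) = 2
Stationarity residual: grad f(x) + sum_i lambda_i a_i = (0, 0)
  -> stationarity OK
Primal feasibility (all g_i <= 0): FAILS
Dual feasibility (all lambda_i >= 0): OK
Complementary slackness (lambda_i * g_i(x) = 0 for all i): OK

Verdict: the first failing condition is primal_feasibility -> primal.

primal


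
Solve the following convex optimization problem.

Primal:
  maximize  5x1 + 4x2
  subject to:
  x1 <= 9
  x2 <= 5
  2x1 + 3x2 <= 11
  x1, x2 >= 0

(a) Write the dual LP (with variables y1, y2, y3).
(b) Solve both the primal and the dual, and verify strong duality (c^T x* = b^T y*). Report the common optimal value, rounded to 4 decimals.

The standard primal-dual pair for 'max c^T x s.t. A x <= b, x >= 0' is:
  Dual:  min b^T y  s.t.  A^T y >= c,  y >= 0.

So the dual LP is:
  minimize  9y1 + 5y2 + 11y3
  subject to:
    y1 + 2y3 >= 5
    y2 + 3y3 >= 4
    y1, y2, y3 >= 0

Solving the primal: x* = (5.5, 0).
  primal value c^T x* = 27.5.
Solving the dual: y* = (0, 0, 2.5).
  dual value b^T y* = 27.5.
Strong duality: c^T x* = b^T y*. Confirmed.

27.5
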